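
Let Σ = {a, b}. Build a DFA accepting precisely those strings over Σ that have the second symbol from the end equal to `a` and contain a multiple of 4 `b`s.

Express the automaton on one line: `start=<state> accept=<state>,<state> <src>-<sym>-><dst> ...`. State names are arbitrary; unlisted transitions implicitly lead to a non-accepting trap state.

start=s0 accept=s3,s16 s0-a->s1 s0-b->s2 s1-a->s3 s1-b->s4 s2-a->s5 s2-b->s6 s3-a->s3 s3-b->s4 s4-a->s5 s4-b->s6 s5-a->s7 s5-b->s8 s6-a->s9 s6-b->s10 s7-a->s7 s7-b->s8 s8-a->s9 s8-b->s10 s9-a->s11 s9-b->s12 s10-a->s13 s10-b->s14 s11-a->s11 s11-b->s12 s12-a->s13 s12-b->s14 s13-a->s15 s13-b->s16 s14-a->s17 s14-b->s18 s15-a->s15 s15-b->s16 s16-a->s17 s16-b->s18 s17-a->s3 s17-b->s4 s18-a->s5 s18-b->s6

Run two small machines in parallel and take their product. The first has 7 states tracking the last 2 symbols read; the second has 4 states tracking the count of `b`s modulo 4. A product state is a pair (one from each), accepting exactly when both do.
A 19-state machine:
          a    b  
>  s0     s1   s2 
   s1     s3   s4 
   s2     s5   s6 
 * s3     s3   s4 
   s4     s5   s6 
   s5     s7   s8 
   s6     s9  s10 
   s7     s7   s8 
   s8     s9  s10 
   s9    s11  s12 
   s10   s13  s14 
   s11   s11  s12 
   s12   s13  s14 
   s13   s15  s16 
   s14   s17  s18 
   s15   s15  s16 
 * s16   s17  s18 
   s17    s3   s4 
   s18    s5   s6 
(> = start, * = accepting)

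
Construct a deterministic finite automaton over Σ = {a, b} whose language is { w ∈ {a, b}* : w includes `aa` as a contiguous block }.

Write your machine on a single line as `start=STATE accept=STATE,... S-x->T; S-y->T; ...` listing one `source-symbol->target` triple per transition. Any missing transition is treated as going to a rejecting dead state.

Track how much of `aa` has been matched so far: state q0 is no progress, q2 is the absorbing accept state reached once `aa` has occurred. Intermediate states record partial matches; on a mismatch, fall back to the longest reusable overlap.
A 3-state machine:
        a   b  
>  q0   q1  q0 
   q1   q2  q0 
 * q2   q2  q2 
(> = start, * = accepting)

start=q0; accept=q2; q0-a->q1; q0-b->q0; q1-a->q2; q1-b->q0; q2-a->q2; q2-b->q2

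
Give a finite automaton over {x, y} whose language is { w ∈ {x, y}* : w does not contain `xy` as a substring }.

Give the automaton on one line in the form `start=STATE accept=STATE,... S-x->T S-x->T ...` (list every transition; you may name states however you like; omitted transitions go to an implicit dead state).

Track partial matches of the forbidden pattern `xy`. State q2 is a dead state reached once `xy` has occurred; every other state accepts. q0 means no part of `xy` is currently matched.
3 states suffice.
        x   y  
>* q0   q1  q0 
 * q1   q1  q2 
   q2   q2  q2 
(> = start, * = accepting)

start=q0 accept=q0,q1 q0-x->q1 q0-y->q0 q1-x->q1 q1-y->q2 q2-x->q2 q2-y->q2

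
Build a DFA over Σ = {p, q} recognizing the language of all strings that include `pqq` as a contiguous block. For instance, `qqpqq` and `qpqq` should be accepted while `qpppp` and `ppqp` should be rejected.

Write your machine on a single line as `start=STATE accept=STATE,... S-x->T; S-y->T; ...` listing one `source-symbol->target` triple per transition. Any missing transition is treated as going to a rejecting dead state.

Track how much of `pqq` has been matched so far: state S0 is no progress, S3 is the absorbing accept state reached once `pqq` has occurred. Intermediate states record partial matches; on a mismatch, fall back to the longest reusable overlap.
A 4-state machine:
        p   q  
>  S0   S1  S0 
   S1   S1  S2 
   S2   S1  S3 
 * S3   S3  S3 
(> = start, * = accepting)

start=S0; accept=S3; S0-p->S1; S0-q->S0; S1-p->S1; S1-q->S2; S2-p->S1; S2-q->S3; S3-p->S3; S3-q->S3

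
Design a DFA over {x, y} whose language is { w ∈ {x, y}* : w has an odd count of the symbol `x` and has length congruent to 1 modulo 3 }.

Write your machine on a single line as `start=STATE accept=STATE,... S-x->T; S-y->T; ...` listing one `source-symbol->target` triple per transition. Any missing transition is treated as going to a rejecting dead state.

start=S0; accept=S1; S0-x->S1; S0-y->S2; S1-x->S3; S1-y->S4; S2-x->S4; S2-y->S3; S3-x->S5; S3-y->S0; S4-x->S0; S4-y->S5; S5-x->S2; S5-y->S1

Run two small machines in parallel and take their product. One (2 states) tracks the count of `x`s modulo 2; the other (3 states) tracks the input length modulo 3. Each combined state is a pair, one component from each; accept when both components accept.
6 states suffice.
        x   y  
>  S0   S1  S2 
 * S1   S3  S4 
   S2   S4  S3 
   S3   S5  S0 
   S4   S0  S5 
   S5   S2  S1 
(> = start, * = accepting)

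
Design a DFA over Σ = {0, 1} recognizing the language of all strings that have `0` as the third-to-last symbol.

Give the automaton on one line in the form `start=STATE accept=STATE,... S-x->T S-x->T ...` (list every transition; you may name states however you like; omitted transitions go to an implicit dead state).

A DFA must remember the last 3 symbols (since which symbol is third-to-last isn't known until the input ends). Use one state per possible window of the last ≤3 symbols; accept from those whose window starts with `0`.
15 states suffice.
          0    1  
>  S0     S1   S2 
   S1     S3   S4 
   S2     S5   S6 
   S3     S7   S8 
   S4     S9  S10 
   S5    S11  S12 
   S6    S13  S14 
 * S7     S7   S8 
 * S8     S9  S10 
 * S9    S11  S12 
 * S10   S13  S14 
   S11    S7   S8 
   S12    S9  S10 
   S13   S11  S12 
   S14   S13  S14 
(> = start, * = accepting)

start=S0 accept=S7,S8,S9,S10 S0-0->S1 S0-1->S2 S1-0->S3 S1-1->S4 S2-0->S5 S2-1->S6 S3-0->S7 S3-1->S8 S4-0->S9 S4-1->S10 S5-0->S11 S5-1->S12 S6-0->S13 S6-1->S14 S7-0->S7 S7-1->S8 S8-0->S9 S8-1->S10 S9-0->S11 S9-1->S12 S10-0->S13 S10-1->S14 S11-0->S7 S11-1->S8 S12-0->S9 S12-1->S10 S13-0->S11 S13-1->S12 S14-0->S13 S14-1->S14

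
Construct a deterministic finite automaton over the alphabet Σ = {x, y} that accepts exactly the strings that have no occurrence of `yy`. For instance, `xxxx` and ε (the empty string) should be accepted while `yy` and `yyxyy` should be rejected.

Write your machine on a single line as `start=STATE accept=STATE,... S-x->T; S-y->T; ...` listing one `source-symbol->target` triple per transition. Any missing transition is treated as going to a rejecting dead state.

This is the complement of 'contains `yy`'. Use the same substring-matching states — s0 through s2 holding how much of `yy` has just been matched — but flip the accepting set: everything except the trap s2 accepts.
A 3-state machine:
        x   y  
>* s0   s0  s1 
 * s1   s0  s2 
   s2   s2  s2 
(> = start, * = accepting)

start=s0; accept=s0,s1; s0-x->s0; s0-y->s1; s1-x->s0; s1-y->s2; s2-x->s2; s2-y->s2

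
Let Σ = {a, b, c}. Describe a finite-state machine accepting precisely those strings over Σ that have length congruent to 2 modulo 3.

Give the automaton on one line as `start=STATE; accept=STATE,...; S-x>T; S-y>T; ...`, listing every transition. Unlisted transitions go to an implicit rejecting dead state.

Only the length mod 3 matters, so use a 3-cycle: from any state, every input symbol moves to the next state, wrapping q2 back to q0. Mark q2 accepting.
With 3 states:
        a   b   c  
>  q0   q1  q1  q1 
   q1   q2  q2  q2 
 * q2   q0  q0  q0 
(> = start, * = accepting)

start=q0; accept=q2; q0-a>q1; q0-b>q1; q0-c>q1; q1-a>q2; q1-b>q2; q1-c>q2; q2-a>q0; q2-b>q0; q2-c>q0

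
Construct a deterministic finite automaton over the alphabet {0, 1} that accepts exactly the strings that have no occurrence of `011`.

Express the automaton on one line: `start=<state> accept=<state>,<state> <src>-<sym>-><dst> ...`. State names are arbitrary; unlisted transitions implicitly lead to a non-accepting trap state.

This is the complement of 'contains `011`'. Use the same substring-matching states — S0 through S3 holding how much of `011` has just been matched — but flip the accepting set: everything except the trap S3 accepts.
A 4-state machine:
        0   1  
>* S0   S1  S0 
 * S1   S1  S2 
 * S2   S1  S3 
   S3   S3  S3 
(> = start, * = accepting)

start=S0 accept=S0,S1,S2 S0-0->S1 S0-1->S0 S1-0->S1 S1-1->S2 S2-0->S1 S2-1->S3 S3-0->S3 S3-1->S3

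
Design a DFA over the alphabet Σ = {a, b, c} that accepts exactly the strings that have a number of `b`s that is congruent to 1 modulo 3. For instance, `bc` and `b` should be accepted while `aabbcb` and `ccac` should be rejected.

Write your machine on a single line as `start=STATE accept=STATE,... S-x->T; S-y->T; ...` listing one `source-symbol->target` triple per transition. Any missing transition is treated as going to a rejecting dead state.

The only thing that matters is how many `b`s have appeared, reduced mod 3. Use one state per residue: S0 for 0, …, S2 for 2. Reading `b` moves to the next residue; anything else stays put. S1 is accepting.
        a   b   c  
>  S0   S0  S1  S0 
 * S1   S1  S2  S1 
   S2   S2  S0  S2 
(> = start, * = accepting)

start=S0; accept=S1; S0-a->S0; S0-b->S1; S0-c->S0; S1-a->S1; S1-b->S2; S1-c->S1; S2-a->S2; S2-b->S0; S2-c->S2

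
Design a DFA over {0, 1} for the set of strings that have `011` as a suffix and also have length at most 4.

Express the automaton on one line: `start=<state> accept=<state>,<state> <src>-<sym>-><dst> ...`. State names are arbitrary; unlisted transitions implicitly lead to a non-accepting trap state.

start=s0 accept=s6 s0-0->s1 s0-1->s2 s1-0->s3 s1-1->s4 s2-0->s3 s2-1->s5 s3-0->s5 s3-1->s4 s4-0->s5 s4-1->s6 s5-0->s5 s5-1->s5 s6-0->s5 s6-1->s5

Handle the two conditions separately and then intersect. One (4 states) tracks how much of the suffix `011` has currently been matched; the other (6 states) tracks the input length, saturating at 5. Each combined state is a pair, one component from each; accept when both components accept. Equivalent product states are then merged.
With 7 states:
        0   1  
>  s0   s1  s2 
   s1   s3  s4 
   s2   s3  s5 
   s3   s5  s4 
   s4   s5  s6 
   s5   s5  s5 
 * s6   s5  s5 
(> = start, * = accepting)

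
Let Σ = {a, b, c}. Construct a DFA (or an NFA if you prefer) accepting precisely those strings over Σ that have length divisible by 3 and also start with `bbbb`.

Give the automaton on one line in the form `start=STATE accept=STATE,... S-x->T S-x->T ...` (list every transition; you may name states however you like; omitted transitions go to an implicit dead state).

start=s0 accept=s7 s0-a->s1 s0-b->s2 s0-c->s1 s1-a->s1 s1-b->s1 s1-c->s1 s2-a->s1 s2-b->s3 s2-c->s1 s3-a->s1 s3-b->s4 s3-c->s1 s4-a->s1 s4-b->s5 s4-c->s1 s5-a->s6 s5-b->s6 s5-c->s6 s6-a->s7 s6-b->s7 s6-c->s7 s7-a->s5 s7-b->s5 s7-c->s5

Handle the two conditions separately and then intersect. The first has 3 states tracking the input length modulo 3; the second has 6 states tracking whether the input so far still matches the prefix `bbbb`. A product state is a pair (one from each), accepting exactly when both do. Minimizing collapses redundant product states.
With 8 states:
        a   b   c  
>  s0   s1  s2  s1 
   s1   s1  s1  s1 
   s2   s1  s3  s1 
   s3   s1  s4  s1 
   s4   s1  s5  s1 
   s5   s6  s6  s6 
   s6   s7  s7  s7 
 * s7   s5  s5  s5 
(> = start, * = accepting)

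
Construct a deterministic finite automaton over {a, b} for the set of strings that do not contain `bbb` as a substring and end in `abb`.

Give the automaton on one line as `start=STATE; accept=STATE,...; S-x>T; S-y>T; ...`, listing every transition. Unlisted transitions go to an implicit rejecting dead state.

Build one automaton per condition and run them in lockstep. The first has 4 states tracking partial matches of the forbidden pattern `bbb`; the second has 4 states tracking how much of the suffix `abb` has currently been matched. A product state is a pair (one from each), accepting exactly when both do.
A 10-state machine:
        a   b  
>  q0   q1  q2 
   q1   q1  q3 
   q2   q1  q4 
   q3   q1  q5 
   q4   q1  q6 
 * q5   q1  q6 
   q6   q7  q6 
   q7   q7  q8 
   q8   q7  q9 
   q9   q7  q6 
(> = start, * = accepting)

start=q0; accept=q5; q0-a>q1; q0-b>q2; q1-a>q1; q1-b>q3; q2-a>q1; q2-b>q4; q3-a>q1; q3-b>q5; q4-a>q1; q4-b>q6; q5-a>q1; q5-b>q6; q6-a>q7; q6-b>q6; q7-a>q7; q7-b>q8; q8-a>q7; q8-b>q9; q9-a>q7; q9-b>q6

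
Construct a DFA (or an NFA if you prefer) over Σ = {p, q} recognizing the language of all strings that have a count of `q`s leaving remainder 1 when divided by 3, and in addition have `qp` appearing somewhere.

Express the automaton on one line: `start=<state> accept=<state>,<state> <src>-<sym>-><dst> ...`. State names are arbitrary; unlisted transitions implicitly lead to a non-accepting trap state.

Run two small machines in parallel and take their product. The first has 3 states tracking the count of `q`s modulo 3; the second has 3 states tracking whether and how much of `qp` has been seen. A product state is a pair (one from each), accepting exactly when both do.
        p   q  
>  s0   s0  s1 
   s1   s2  s3 
 * s2   s2  s4 
   s3   s4  s5 
   s4   s4  s6 
   s5   s6  s1 
   s6   s6  s2 
(> = start, * = accepting)

start=s0 accept=s2 s0-p->s0 s0-q->s1 s1-p->s2 s1-q->s3 s2-p->s2 s2-q->s4 s3-p->s4 s3-q->s5 s4-p->s4 s4-q->s6 s5-p->s6 s5-q->s1 s6-p->s6 s6-q->s2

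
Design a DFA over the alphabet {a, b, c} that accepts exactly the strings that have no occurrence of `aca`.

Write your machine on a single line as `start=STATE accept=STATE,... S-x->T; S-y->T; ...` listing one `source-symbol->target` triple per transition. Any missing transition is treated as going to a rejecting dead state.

start=s0; accept=s0,s1,s2; s0-a->s1; s0-b->s0; s0-c->s0; s1-a->s1; s1-b->s0; s1-c->s2; s2-a->s3; s2-b->s0; s2-c->s0; s3-a->s3; s3-b->s3; s3-c->s3

This is the complement of 'contains `aca`'. Use the same substring-matching states — s0 through s3 holding how much of `aca` has just been matched — but flip the accepting set: everything except the trap s3 accepts.
        a   b   c  
>* s0   s1  s0  s0 
 * s1   s1  s0  s2 
 * s2   s3  s0  s0 
   s3   s3  s3  s3 
(> = start, * = accepting)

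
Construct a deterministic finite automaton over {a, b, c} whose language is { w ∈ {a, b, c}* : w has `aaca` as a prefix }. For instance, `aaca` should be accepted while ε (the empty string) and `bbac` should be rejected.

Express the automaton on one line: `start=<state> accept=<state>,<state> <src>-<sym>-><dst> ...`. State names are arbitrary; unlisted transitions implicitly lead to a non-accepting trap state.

Walk along `aaca` while the input agrees: from q0 take `a` to q1, and so on. Any deviation drops to the rejecting sink q5. Once q4 is reached the prefix is confirmed and every continuation is accepted.
6 states suffice.
        a   b   c  
>  q0   q1  q5  q5 
   q1   q2  q5  q5 
   q2   q5  q5  q3 
   q3   q4  q5  q5 
 * q4   q4  q4  q4 
   q5   q5  q5  q5 
(> = start, * = accepting)

start=q0 accept=q4 q0-a->q1 q0-b->q5 q0-c->q5 q1-a->q2 q1-b->q5 q1-c->q5 q2-a->q5 q2-b->q5 q2-c->q3 q3-a->q4 q3-b->q5 q3-c->q5 q4-a->q4 q4-b->q4 q4-c->q4 q5-a->q5 q5-b->q5 q5-c->q5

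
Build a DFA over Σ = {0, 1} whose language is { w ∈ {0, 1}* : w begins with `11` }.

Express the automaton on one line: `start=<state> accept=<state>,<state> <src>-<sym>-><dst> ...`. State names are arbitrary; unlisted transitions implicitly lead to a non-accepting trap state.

start=S0 accept=S2 S0-0->S3 S0-1->S1 S1-0->S3 S1-1->S2 S2-0->S2 S2-1->S2 S3-0->S3 S3-1->S3

Walk along `11` while the input agrees: from S0 take `1` to S1, and so on. Any deviation drops to the rejecting sink S3. Once S2 is reached the prefix is confirmed and every continuation is accepted.
        0   1  
>  S0   S3  S1 
   S1   S3  S2 
 * S2   S2  S2 
   S3   S3  S3 
(> = start, * = accepting)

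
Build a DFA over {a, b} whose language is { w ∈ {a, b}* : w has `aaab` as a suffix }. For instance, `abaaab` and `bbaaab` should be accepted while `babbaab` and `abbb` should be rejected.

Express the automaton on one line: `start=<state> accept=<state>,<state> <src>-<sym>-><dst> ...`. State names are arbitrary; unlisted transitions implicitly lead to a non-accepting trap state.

Remember how much of `aaab` the current input suffix matches. State q0 means no match yet; q1 means the last symbol is `a`; q2 means the last 2 symbols are `aa`; q3 means the last 3 symbols are `aaa`; q4 means the last 4 symbols are `aaab`. Only q4 accepts. On a mismatch, fall back to the longest proper suffix that is still a prefix of `aaab`.
        a   b  
>  q0   q1  q0 
   q1   q2  q0 
   q2   q3  q0 
   q3   q3  q4 
 * q4   q1  q0 
(> = start, * = accepting)

start=q0 accept=q4 q0-a->q1 q0-b->q0 q1-a->q2 q1-b->q0 q2-a->q3 q2-b->q0 q3-a->q3 q3-b->q4 q4-a->q1 q4-b->q0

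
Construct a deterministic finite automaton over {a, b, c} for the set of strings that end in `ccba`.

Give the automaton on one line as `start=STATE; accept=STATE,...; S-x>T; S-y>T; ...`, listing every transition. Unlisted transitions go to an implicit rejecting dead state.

Remember how much of `ccba` the current input suffix matches. State s0 means no match yet; s1 means the last symbol is `c`; s2 means the last 2 symbols are `cc`; s3 means the last 3 symbols are `ccb`; s4 means the last 4 symbols are `ccba`. Only s4 accepts. On a mismatch, fall back to the longest proper suffix that is still a prefix of `ccba`.
With 5 states:
        a   b   c  
>  s0   s0  s0  s1 
   s1   s0  s0  s2 
   s2   s0  s3  s2 
   s3   s4  s0  s1 
 * s4   s0  s0  s1 
(> = start, * = accepting)

start=s0; accept=s4; s0-a>s0; s0-b>s0; s0-c>s1; s1-a>s0; s1-b>s0; s1-c>s2; s2-a>s0; s2-b>s3; s2-c>s2; s3-a>s4; s3-b>s0; s3-c>s1; s4-a>s0; s4-b>s0; s4-c>s1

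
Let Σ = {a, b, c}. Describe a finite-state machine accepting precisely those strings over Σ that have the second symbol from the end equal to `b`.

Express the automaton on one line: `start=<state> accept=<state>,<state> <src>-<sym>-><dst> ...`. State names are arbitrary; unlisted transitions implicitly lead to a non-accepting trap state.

Because acceptance depends on a position counted from the end, the machine has to buffer the most recent 2 symbols. Make each state the string of the last up-to-2 symbols read; on input `x` shift the window left and append `x`. Accept when the buffered window has length 2 and begins with `b`.
With 13 states:
          a    b    c  
>  S0     S1   S2   S3 
   S1     S4   S5   S6 
   S2     S7   S8   S9 
   S3    S10  S11  S12 
   S4     S4   S5   S6 
   S5     S7   S8   S9 
   S6    S10  S11  S12 
 * S7     S4   S5   S6 
 * S8     S7   S8   S9 
 * S9    S10  S11  S12 
   S10    S4   S5   S6 
   S11    S7   S8   S9 
   S12   S10  S11  S12 
(> = start, * = accepting)

start=S0 accept=S7,S8,S9 S0-a->S1 S0-b->S2 S0-c->S3 S1-a->S4 S1-b->S5 S1-c->S6 S2-a->S7 S2-b->S8 S2-c->S9 S3-a->S10 S3-b->S11 S3-c->S12 S4-a->S4 S4-b->S5 S4-c->S6 S5-a->S7 S5-b->S8 S5-c->S9 S6-a->S10 S6-b->S11 S6-c->S12 S7-a->S4 S7-b->S5 S7-c->S6 S8-a->S7 S8-b->S8 S8-c->S9 S9-a->S10 S9-b->S11 S9-c->S12 S10-a->S4 S10-b->S5 S10-c->S6 S11-a->S7 S11-b->S8 S11-c->S9 S12-a->S10 S12-b->S11 S12-c->S12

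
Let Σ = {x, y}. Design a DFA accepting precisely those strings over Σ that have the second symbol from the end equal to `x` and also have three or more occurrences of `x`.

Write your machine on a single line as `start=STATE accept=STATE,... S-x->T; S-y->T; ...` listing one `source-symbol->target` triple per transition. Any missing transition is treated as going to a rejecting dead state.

start=A; accept=D,F; A-x->B; A-y->A; B-x->C; B-y->B; C-x->D; C-y->E; D-x->D; D-y->F; E-x->G; E-y->E; F-x->G; F-y->E; G-x->D; G-y->F

Handle the two conditions separately and then intersect. The first has 7 states tracking the last 2 symbols read; the second has 5 states tracking the count of `x`s, saturating at 4. A product state is a pair (one from each), accepting exactly when both do. Equivalent product states are then merged.
With 7 states:
       x  y 
>  A   B  A 
   B   C  B 
   C   D  E 
 * D   D  F 
   E   G  E 
 * F   G  E 
   G   D  F 
(> = start, * = accepting)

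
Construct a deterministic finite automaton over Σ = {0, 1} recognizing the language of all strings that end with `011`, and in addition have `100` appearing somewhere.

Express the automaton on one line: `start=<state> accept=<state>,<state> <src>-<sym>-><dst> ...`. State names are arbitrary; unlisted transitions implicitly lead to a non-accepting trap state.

Handle the two conditions separately and then intersect. One (4 states) tracks how much of the suffix `011` has currently been matched; the other (4 states) tracks whether and how much of `100` has been seen. Each combined state is a pair, one component from each; accept when both components accept.
        0   1  
>  q0   q1  q2 
   q1   q1  q3 
   q2   q4  q2 
   q3   q4  q5 
   q4   q6  q3 
   q5   q4  q2 
   q6   q6  q7 
   q7   q6  q8 
 * q8   q6  q9 
   q9   q6  q9 
(> = start, * = accepting)

start=q0 accept=q8 q0-0->q1 q0-1->q2 q1-0->q1 q1-1->q3 q2-0->q4 q2-1->q2 q3-0->q4 q3-1->q5 q4-0->q6 q4-1->q3 q5-0->q4 q5-1->q2 q6-0->q6 q6-1->q7 q7-0->q6 q7-1->q8 q8-0->q6 q8-1->q9 q9-0->q6 q9-1->q9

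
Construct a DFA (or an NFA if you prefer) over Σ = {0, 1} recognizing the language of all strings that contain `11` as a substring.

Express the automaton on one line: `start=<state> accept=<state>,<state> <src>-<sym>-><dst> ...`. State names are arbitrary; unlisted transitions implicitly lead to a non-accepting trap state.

States A..B record the length of the longest prefix of `11` that matches the current input suffix. Reaching C means `11` has been seen, and we stay there forever. Accept from C.
A 3-state machine:
       0  1 
>  A   A  B 
   B   A  C 
 * C   C  C 
(> = start, * = accepting)

start=A accept=C A-0->A A-1->B B-0->A B-1->C C-0->C C-1->C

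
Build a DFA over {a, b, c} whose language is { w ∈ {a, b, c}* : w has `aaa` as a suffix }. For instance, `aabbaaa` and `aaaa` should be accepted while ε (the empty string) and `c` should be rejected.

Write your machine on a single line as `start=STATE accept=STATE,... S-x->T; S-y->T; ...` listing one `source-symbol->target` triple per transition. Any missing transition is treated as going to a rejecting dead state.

start=q0; accept=q3; q0-a->q1; q0-b->q0; q0-c->q0; q1-a->q2; q1-b->q0; q1-c->q0; q2-a->q3; q2-b->q0; q2-c->q0; q3-a->q3; q3-b->q0; q3-c->q0

Let each state record the length of the longest suffix of the input read so far that is also a prefix of `aaa`. q1 means the last symbol is `a`; q2 means the last 2 symbols are `aa`; q3 means the last 3 symbols are `aaa`. Accept only at q3, where the string currently ends in `aaa`.
A 4-state machine:
        a   b   c  
>  q0   q1  q0  q0 
   q1   q2  q0  q0 
   q2   q3  q0  q0 
 * q3   q3  q0  q0 
(> = start, * = accepting)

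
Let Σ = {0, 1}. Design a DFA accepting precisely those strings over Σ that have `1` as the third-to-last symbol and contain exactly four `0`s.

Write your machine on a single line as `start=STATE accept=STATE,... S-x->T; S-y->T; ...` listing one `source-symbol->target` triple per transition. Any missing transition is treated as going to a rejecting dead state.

Run two small machines in parallel and take their product. One (15 states) tracks the last 3 symbols read; the other (6 states) tracks the count of `0`s, saturating at 5. Each combined state is a pair, one component from each; accept when both components accept. Equivalent product states are then merged.
          0    1  
>  s0     s1   s0 
   s1     s2   s1 
   s2     s3   s4 
   s3     s5   s6 
   s4     s7   s4 
   s5     s8   s9 
   s6    s10  s11 
   s7    s12   s6 
   s8     s8   s8 
   s9     s8  s13 
   s10    s8  s14 
   s11   s15  s11 
 * s12    s8   s9 
   s13    s8  s16 
 * s14    s8  s13 
 * s15    s8  s14 
 * s16    s8  s16 
(> = start, * = accepting)

start=s0; accept=s12,s14,s15,s16; s0-0->s1; s0-1->s0; s1-0->s2; s1-1->s1; s2-0->s3; s2-1->s4; s3-0->s5; s3-1->s6; s4-0->s7; s4-1->s4; s5-0->s8; s5-1->s9; s6-0->s10; s6-1->s11; s7-0->s12; s7-1->s6; s8-0->s8; s8-1->s8; s9-0->s8; s9-1->s13; s10-0->s8; s10-1->s14; s11-0->s15; s11-1->s11; s12-0->s8; s12-1->s9; s13-0->s8; s13-1->s16; s14-0->s8; s14-1->s13; s15-0->s8; s15-1->s14; s16-0->s8; s16-1->s16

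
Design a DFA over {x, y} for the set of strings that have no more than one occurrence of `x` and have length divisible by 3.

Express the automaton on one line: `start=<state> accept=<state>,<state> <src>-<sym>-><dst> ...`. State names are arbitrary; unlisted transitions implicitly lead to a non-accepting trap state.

start=q0 accept=q0,q7 q0-x->q1 q0-y->q2 q1-x->q3 q1-y->q4 q2-x->q4 q2-y->q5 q3-x->q6 q3-y->q6 q4-x->q6 q4-y->q7 q5-x->q7 q5-y->q0 q6-x->q8 q6-y->q8 q7-x->q8 q7-y->q1 q8-x->q3 q8-y->q3

Build one automaton per condition and run them in lockstep. One (3 states) tracks the count of `x`s, saturating at 2; the other (3 states) tracks the input length modulo 3. Each combined state is a pair, one component from each; accept when both components accept.
        x   y  
>* q0   q1  q2 
   q1   q3  q4 
   q2   q4  q5 
   q3   q6  q6 
   q4   q6  q7 
   q5   q7  q0 
   q6   q8  q8 
 * q7   q8  q1 
   q8   q3  q3 
(> = start, * = accepting)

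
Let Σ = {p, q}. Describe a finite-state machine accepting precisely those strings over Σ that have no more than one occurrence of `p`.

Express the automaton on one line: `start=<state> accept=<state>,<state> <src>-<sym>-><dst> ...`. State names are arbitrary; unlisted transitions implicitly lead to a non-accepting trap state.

Only the number of `p`s matters, and only up to 2. Make a chain s0 → s1 → s2 advanced by each `p` (with s2 absorbing); every other symbol self-loops. The accepting set is {s0, s1}.
A 3-state machine:
        p   q  
>* s0   s1  s0 
 * s1   s2  s1 
   s2   s2  s2 
(> = start, * = accepting)

start=s0 accept=s0,s1 s0-p->s1 s0-q->s0 s1-p->s2 s1-q->s1 s2-p->s2 s2-q->s2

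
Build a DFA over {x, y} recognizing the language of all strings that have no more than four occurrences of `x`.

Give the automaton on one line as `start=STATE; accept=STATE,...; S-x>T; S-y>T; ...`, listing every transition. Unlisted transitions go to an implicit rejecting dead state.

Count `x`s, saturating at 5: states A through E mean 0 through 4 `x`s seen; F means more than 4. Each `x` increments (capped at F); other symbols loop. Accept from {A, B, C, D, E}.
A 6-state machine:
       x  y 
>* A   B  A 
 * B   C  B 
 * C   D  C 
 * D   E  D 
 * E   F  E 
   F   F  F 
(> = start, * = accepting)

start=A; accept=A,B,C,D,E; A-x>B; A-y>A; B-x>C; B-y>B; C-x>D; C-y>C; D-x>E; D-y>D; E-x>F; E-y>E; F-x>F; F-y>F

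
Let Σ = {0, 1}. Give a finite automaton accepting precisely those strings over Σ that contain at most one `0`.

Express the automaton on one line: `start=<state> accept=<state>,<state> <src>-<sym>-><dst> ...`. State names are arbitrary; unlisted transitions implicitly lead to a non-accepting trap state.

Only the number of `0`s matters, and only up to 2. Make a chain q0 → q1 → q2 advanced by each `0` (with q2 absorbing); every other symbol self-loops. The accepting set is {q0, q1}.
        0   1  
>* q0   q1  q0 
 * q1   q2  q1 
   q2   q2  q2 
(> = start, * = accepting)

start=q0 accept=q0,q1 q0-0->q1 q0-1->q0 q1-0->q2 q1-1->q1 q2-0->q2 q2-1->q2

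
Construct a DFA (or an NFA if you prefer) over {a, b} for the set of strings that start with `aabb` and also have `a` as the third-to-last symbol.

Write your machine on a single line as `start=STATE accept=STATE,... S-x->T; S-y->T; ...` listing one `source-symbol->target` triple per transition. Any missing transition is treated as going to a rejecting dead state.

Build one automaton per condition and run them in lockstep. The first has 6 states tracking whether the input so far still matches the prefix `aabb`; the second has 15 states tracking the last 3 symbols read. A product state is a pair (one from each), accepting exactly when both do.
A 24-state machine:
          a    b  
>  S0     S1   S2 
   S1     S3   S4 
   S2     S5   S6 
   S3     S7   S8 
   S4     S9  S10 
   S5    S11  S12 
   S6    S13  S14 
   S7     S7  S15 
   S8     S9  S16 
   S9    S11  S12 
   S10   S13  S14 
   S11    S7  S15 
   S12    S9  S10 
   S13   S11  S12 
   S14   S13  S14 
   S15    S9  S10 
 * S16   S17  S18 
   S17   S19  S20 
   S18   S17  S18 
   S19   S21  S22 
   S20   S23  S16 
 * S21   S21  S22 
 * S22   S23  S16 
 * S23   S19  S20 
(> = start, * = accepting)

start=S0; accept=S16,S21,S22,S23; S0-a->S1; S0-b->S2; S1-a->S3; S1-b->S4; S2-a->S5; S2-b->S6; S3-a->S7; S3-b->S8; S4-a->S9; S4-b->S10; S5-a->S11; S5-b->S12; S6-a->S13; S6-b->S14; S7-a->S7; S7-b->S15; S8-a->S9; S8-b->S16; S9-a->S11; S9-b->S12; S10-a->S13; S10-b->S14; S11-a->S7; S11-b->S15; S12-a->S9; S12-b->S10; S13-a->S11; S13-b->S12; S14-a->S13; S14-b->S14; S15-a->S9; S15-b->S10; S16-a->S17; S16-b->S18; S17-a->S19; S17-b->S20; S18-a->S17; S18-b->S18; S19-a->S21; S19-b->S22; S20-a->S23; S20-b->S16; S21-a->S21; S21-b->S22; S22-a->S23; S22-b->S16; S23-a->S19; S23-b->S20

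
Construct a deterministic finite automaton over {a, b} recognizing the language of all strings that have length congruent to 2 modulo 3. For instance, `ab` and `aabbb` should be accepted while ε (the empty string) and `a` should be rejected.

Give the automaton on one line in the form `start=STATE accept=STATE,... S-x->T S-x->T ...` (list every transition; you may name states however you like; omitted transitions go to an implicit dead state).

Count input length modulo 3: every symbol advances one step around the cycle q0 → q1 → q2 → q0. Accept at q2.
3 states suffice.
        a   b  
>  q0   q1  q1 
   q1   q2  q2 
 * q2   q0  q0 
(> = start, * = accepting)

start=q0 accept=q2 q0-a->q1 q0-b->q1 q1-a->q2 q1-b->q2 q2-a->q0 q2-b->q0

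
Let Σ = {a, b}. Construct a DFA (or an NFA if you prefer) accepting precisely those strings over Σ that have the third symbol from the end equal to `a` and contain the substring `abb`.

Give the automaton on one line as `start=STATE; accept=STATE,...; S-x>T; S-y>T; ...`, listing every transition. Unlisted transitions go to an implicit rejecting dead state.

start=S0; accept=S3,S8,S9,S10; S0-a>S1; S0-b>S0; S1-a>S1; S1-b>S2; S2-a>S1; S2-b>S3; S3-a>S4; S3-b>S5; S4-a>S6; S4-b>S7; S5-a>S4; S5-b>S5; S6-a>S8; S6-b>S9; S7-a>S10; S7-b>S3; S8-a>S8; S8-b>S9; S9-a>S10; S9-b>S3; S10-a>S6; S10-b>S7

Handle the two conditions separately and then intersect. The first has 15 states tracking the last 3 symbols read; the second has 4 states tracking whether and how much of `abb` has been seen. A product state is a pair (one from each), accepting exactly when both do. After merging equivalent states the machine shrinks.
11 states suffice.
          a    b  
>  S0     S1   S0 
   S1     S1   S2 
   S2     S1   S3 
 * S3     S4   S5 
   S4     S6   S7 
   S5     S4   S5 
   S6     S8   S9 
   S7    S10   S3 
 * S8     S8   S9 
 * S9    S10   S3 
 * S10    S6   S7 
(> = start, * = accepting)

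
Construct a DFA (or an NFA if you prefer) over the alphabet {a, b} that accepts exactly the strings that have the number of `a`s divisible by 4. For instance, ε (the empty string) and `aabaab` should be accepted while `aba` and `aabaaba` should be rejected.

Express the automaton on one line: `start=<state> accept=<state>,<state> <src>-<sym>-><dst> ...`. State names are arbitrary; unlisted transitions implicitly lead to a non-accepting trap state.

The only thing that matters is how many `a`s have appeared, reduced mod 4. Use one state per residue: q0 for 0, …, q3 for 3. Reading `a` moves to the next residue; anything else stays put. q0 is accepting.
With 4 states:
        a   b  
>* q0   q1  q0 
   q1   q2  q1 
   q2   q3  q2 
   q3   q0  q3 
(> = start, * = accepting)

start=q0 accept=q0 q0-a->q1 q0-b->q0 q1-a->q2 q1-b->q1 q2-a->q3 q2-b->q2 q3-a->q0 q3-b->q3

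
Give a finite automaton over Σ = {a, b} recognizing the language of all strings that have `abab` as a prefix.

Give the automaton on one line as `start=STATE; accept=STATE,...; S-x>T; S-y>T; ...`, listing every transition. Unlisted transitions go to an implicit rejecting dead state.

start=S0; accept=S4; S0-a>S1; S0-b>S5; S1-a>S5; S1-b>S2; S2-a>S3; S2-b>S5; S3-a>S5; S3-b>S4; S4-a>S4; S4-b>S4; S5-a>S5; S5-b>S5

Check the first 4 symbols one by one: S0 through S3 record how many have matched `abab` so far; any wrong symbol goes to the dead state S5. After all 4 match we enter the accepting sink S4.
A 6-state machine:
        a   b  
>  S0   S1  S5 
   S1   S5  S2 
   S2   S3  S5 
   S3   S5  S4 
 * S4   S4  S4 
   S5   S5  S5 
(> = start, * = accepting)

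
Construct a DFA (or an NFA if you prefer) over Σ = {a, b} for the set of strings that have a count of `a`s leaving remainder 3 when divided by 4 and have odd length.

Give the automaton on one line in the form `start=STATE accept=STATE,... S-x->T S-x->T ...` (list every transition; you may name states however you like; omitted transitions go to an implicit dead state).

start=S0 accept=S5 S0-a->S1 S0-b->S2 S1-a->S3 S1-b->S4 S2-a->S4 S2-b->S0 S3-a->S5 S3-b->S6 S4-a->S6 S4-b->S1 S5-a->S0 S5-b->S7 S6-a->S7 S6-b->S3 S7-a->S2 S7-b->S5

Handle the two conditions separately and then intersect. The first has 4 states tracking the count of `a`s modulo 4; the second has 2 states tracking the input length modulo 2. A product state is a pair (one from each), accepting exactly when both do.
An 8-state machine:
        a   b  
>  S0   S1  S2 
   S1   S3  S4 
   S2   S4  S0 
   S3   S5  S6 
   S4   S6  S1 
 * S5   S0  S7 
   S6   S7  S3 
   S7   S2  S5 
(> = start, * = accepting)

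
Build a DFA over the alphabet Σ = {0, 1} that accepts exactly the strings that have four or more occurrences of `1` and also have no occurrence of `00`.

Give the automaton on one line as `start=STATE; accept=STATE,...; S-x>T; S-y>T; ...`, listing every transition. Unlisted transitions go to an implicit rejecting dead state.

start=S0; accept=S9,S10; S0-0>S1; S0-1>S2; S1-0>S3; S1-1>S2; S2-0>S4; S2-1>S5; S3-0>S3; S3-1>S3; S4-0>S3; S4-1>S5; S5-0>S6; S5-1>S7; S6-0>S3; S6-1>S7; S7-0>S8; S7-1>S9; S8-0>S3; S8-1>S9; S9-0>S10; S9-1>S9; S10-0>S3; S10-1>S9

Build one automaton per condition and run them in lockstep. The first has 6 states tracking the count of `1`s, saturating at 5; the second has 3 states tracking partial matches of the forbidden pattern `00`. A product state is a pair (one from each), accepting exactly when both do. After merging equivalent states the machine shrinks.
An 11-state machine:
          0    1  
>  S0     S1   S2 
   S1     S3   S2 
   S2     S4   S5 
   S3     S3   S3 
   S4     S3   S5 
   S5     S6   S7 
   S6     S3   S7 
   S7     S8   S9 
   S8     S3   S9 
 * S9    S10   S9 
 * S10    S3   S9 
(> = start, * = accepting)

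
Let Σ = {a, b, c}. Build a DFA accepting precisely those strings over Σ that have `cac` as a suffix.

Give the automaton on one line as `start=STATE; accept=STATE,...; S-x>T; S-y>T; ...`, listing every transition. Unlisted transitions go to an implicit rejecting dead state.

start=q0; accept=q3; q0-a>q0; q0-b>q0; q0-c>q1; q1-a>q2; q1-b>q0; q1-c>q1; q2-a>q0; q2-b>q0; q2-c>q3; q3-a>q2; q3-b>q0; q3-c>q1

Let each state record the length of the longest suffix of the input read so far that is also a prefix of `cac`. q1 means the last symbol is `c`; q2 means the last 2 symbols are `ca`; q3 means the last 3 symbols are `cac`. Accept only at q3, where the string currently ends in `cac`.
With 4 states:
        a   b   c  
>  q0   q0  q0  q1 
   q1   q2  q0  q1 
   q2   q0  q0  q3 
 * q3   q2  q0  q1 
(> = start, * = accepting)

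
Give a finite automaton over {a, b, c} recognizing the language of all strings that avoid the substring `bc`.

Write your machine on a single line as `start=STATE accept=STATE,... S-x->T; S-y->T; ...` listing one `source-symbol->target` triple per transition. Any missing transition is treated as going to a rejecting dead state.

Track partial matches of the forbidden pattern `bc`. State q2 is a dead state reached once `bc` has occurred; every other state accepts. q0 means no part of `bc` is currently matched.
3 states suffice.
        a   b   c  
>* q0   q0  q1  q0 
 * q1   q0  q1  q2 
   q2   q2  q2  q2 
(> = start, * = accepting)

start=q0; accept=q0,q1; q0-a->q0; q0-b->q1; q0-c->q0; q1-a->q0; q1-b->q1; q1-c->q2; q2-a->q2; q2-b->q2; q2-c->q2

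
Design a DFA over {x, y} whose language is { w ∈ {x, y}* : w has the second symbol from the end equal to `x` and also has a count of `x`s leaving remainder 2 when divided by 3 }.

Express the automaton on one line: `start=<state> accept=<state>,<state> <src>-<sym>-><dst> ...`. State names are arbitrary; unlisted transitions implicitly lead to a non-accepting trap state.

start=q0 accept=q2,q4 q0-x->q1 q0-y->q0 q1-x->q2 q1-y->q3 q2-x->q0 q2-y->q4 q3-x->q5 q3-y->q3 q4-x->q0 q4-y->q6 q5-x->q0 q5-y->q4 q6-x->q0 q6-y->q6

Run two small machines in parallel and take their product. The first has 7 states tracking the last 2 symbols read; the second has 3 states tracking the count of `x`s modulo 3. A product state is a pair (one from each), accepting exactly when both do. After merging equivalent states the machine shrinks.
7 states suffice.
        x   y  
>  q0   q1  q0 
   q1   q2  q3 
 * q2   q0  q4 
   q3   q5  q3 
 * q4   q0  q6 
   q5   q0  q4 
   q6   q0  q6 
(> = start, * = accepting)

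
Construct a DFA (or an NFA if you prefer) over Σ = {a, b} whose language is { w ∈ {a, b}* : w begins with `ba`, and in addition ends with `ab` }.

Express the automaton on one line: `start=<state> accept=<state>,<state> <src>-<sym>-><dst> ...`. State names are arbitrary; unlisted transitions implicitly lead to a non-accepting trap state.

Run two small machines in parallel and take their product. One (4 states) tracks whether the input so far still matches the prefix `ba`; the other (3 states) tracks how much of the suffix `ab` has currently been matched. Each combined state is a pair, one component from each; accept when both components accept. Minimizing collapses redundant product states.
        a   b  
>  q0   q1  q2 
   q1   q1  q1 
   q2   q3  q1 
   q3   q3  q4 
 * q4   q3  q5 
   q5   q3  q5 
(> = start, * = accepting)

start=q0 accept=q4 q0-a->q1 q0-b->q2 q1-a->q1 q1-b->q1 q2-a->q3 q2-b->q1 q3-a->q3 q3-b->q4 q4-a->q3 q4-b->q5 q5-a->q3 q5-b->q5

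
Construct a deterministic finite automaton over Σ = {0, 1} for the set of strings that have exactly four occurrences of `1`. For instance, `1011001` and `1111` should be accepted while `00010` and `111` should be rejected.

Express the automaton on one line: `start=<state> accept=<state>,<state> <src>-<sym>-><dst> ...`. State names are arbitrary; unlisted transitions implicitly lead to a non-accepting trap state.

start=s0 accept=s4 s0-0->s0 s0-1->s1 s1-0->s1 s1-1->s2 s2-0->s2 s2-1->s3 s3-0->s3 s3-1->s4 s4-0->s4 s4-1->s5 s5-0->s5 s5-1->s5

Only the number of `1`s matters, and only up to 5. Make a chain s0 → s1 → s2 → s3 → s4 → s5 advanced by each `1` (with s5 absorbing); every other symbol self-loops. The accepting set is {s4}.
With 6 states:
        0   1  
>  s0   s0  s1 
   s1   s1  s2 
   s2   s2  s3 
   s3   s3  s4 
 * s4   s4  s5 
   s5   s5  s5 
(> = start, * = accepting)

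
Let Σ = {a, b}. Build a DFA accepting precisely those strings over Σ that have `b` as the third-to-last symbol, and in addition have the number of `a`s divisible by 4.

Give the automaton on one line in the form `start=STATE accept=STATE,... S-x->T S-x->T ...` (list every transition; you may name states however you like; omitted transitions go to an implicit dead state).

start=q0 accept=q7,q12,q13,q14 q0-a->q1 q0-b->q2 q1-a->q3 q1-b->q1 q2-a->q1 q2-b->q4 q3-a->q5 q3-b->q6 q4-a->q1 q4-b->q7 q5-a->q0 q5-b->q8 q6-a->q9 q6-b->q6 q7-a->q1 q7-b->q7 q8-a->q10 q8-b->q11 q9-a->q12 q9-b->q8 q10-a->q1 q10-b->q13 q11-a->q14 q11-b->q11 q12-a->q1 q12-b->q2 q13-a->q1 q13-b->q4 q14-a->q1 q14-b->q13

Handle the two conditions separately and then intersect. The first has 15 states tracking the last 3 symbols read; the second has 4 states tracking the count of `a`s modulo 4. A product state is a pair (one from each), accepting exactly when both do. After merging equivalent states the machine shrinks.
With 15 states:
          a    b  
>  q0     q1   q2 
   q1     q3   q1 
   q2     q1   q4 
   q3     q5   q6 
   q4     q1   q7 
   q5     q0   q8 
   q6     q9   q6 
 * q7     q1   q7 
   q8    q10  q11 
   q9    q12   q8 
   q10    q1  q13 
   q11   q14  q11 
 * q12    q1   q2 
 * q13    q1   q4 
 * q14    q1  q13 
(> = start, * = accepting)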